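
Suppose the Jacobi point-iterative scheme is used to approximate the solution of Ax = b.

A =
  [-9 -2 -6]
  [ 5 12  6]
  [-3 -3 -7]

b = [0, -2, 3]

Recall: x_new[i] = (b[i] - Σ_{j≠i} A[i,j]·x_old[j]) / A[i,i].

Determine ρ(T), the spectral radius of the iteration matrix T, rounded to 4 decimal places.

0.8838

Write A = D+L+U with D = diag(-9, 12, -7).
T_J = -D⁻¹(L+U): T[0,1] = -(-2)/(-9) = -0.2222; T[0,0] = 0.
  T[0,:] = [+0.0000, -0.2222, -0.6667]
  T[1,:] = [-0.4167, +0.0000, -0.5000]
  T[2,:] = [-0.4286, -0.4286, +0.0000]
|eigenvalues of T|: 0.8838, 0.5239, 0.3599.
spectral radius ρ = 0.8838; 0.8838 < 1, so it converges for any x₀.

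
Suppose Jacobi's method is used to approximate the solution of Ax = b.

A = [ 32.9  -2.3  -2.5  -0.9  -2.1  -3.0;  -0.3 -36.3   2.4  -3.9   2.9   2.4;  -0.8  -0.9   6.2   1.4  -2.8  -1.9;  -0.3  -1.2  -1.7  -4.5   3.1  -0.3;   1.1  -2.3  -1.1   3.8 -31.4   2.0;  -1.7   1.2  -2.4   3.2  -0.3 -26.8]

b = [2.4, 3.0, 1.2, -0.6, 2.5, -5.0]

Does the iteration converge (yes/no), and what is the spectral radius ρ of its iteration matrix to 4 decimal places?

yes, ρ = 0.4275

A = D + L + U where D = diag(32.9, -36.3, 6.2, -4.5, -31.4, -26.8).
Jacobi: T = -D⁻¹(L+U), T[4,5] = -(2)/(-31.4) = +0.0637; T[4,4] = 0.
  T[0,:] = [+0.0000, +0.0699, +0.0760, +0.0274, +0.0638, +0.0912]
  T[1,:] = [-0.0083, +0.0000, +0.0661, -0.1074, +0.0799, +0.0661]
  T[2,:] = [+0.1290, +0.1452, +0.0000, -0.2258, +0.4516, +0.3065]
  T[3,:] = [-0.0667, -0.2667, -0.3778, +0.0000, +0.6889, -0.0667]
  T[4,:] = [+0.0350, -0.0732, -0.0350, +0.1210, +0.0000, +0.0637]
  T[5,:] = [-0.0634, +0.0448, -0.0896, +0.1194, -0.0112, +0.0000]
|eigenvalues of T|: 0.4275, 0.2654, 0.2654, 0.1251, 0.1083, 0.1083.
ρ(T) = max|λ| = 0.4275; 0.4275 < 1: convergent.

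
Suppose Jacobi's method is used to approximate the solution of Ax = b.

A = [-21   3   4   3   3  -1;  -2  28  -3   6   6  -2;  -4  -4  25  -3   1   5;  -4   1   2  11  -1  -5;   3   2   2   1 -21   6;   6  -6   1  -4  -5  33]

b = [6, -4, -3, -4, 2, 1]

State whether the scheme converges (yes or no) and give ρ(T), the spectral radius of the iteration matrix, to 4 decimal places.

Split A = D + L + U, D = diag(-21, 28, 25, 11, -21, 33).
Jacobi T = -D⁻¹(L+U): T[3,5] = -(-5)/(11) = +0.4545; T[3,3] = 0.
  T[0,:] = [+0.0000, +0.1429, +0.1905, +0.1429, +0.1429, -0.0476]
  T[1,:] = [+0.0714, +0.0000, +0.1071, -0.2143, -0.2143, +0.0714]
  T[2,:] = [+0.1600, +0.1600, +0.0000, +0.1200, -0.0400, -0.2000]
  T[3,:] = [+0.3636, -0.0909, -0.1818, +0.0000, +0.0909, +0.4545]
  T[4,:] = [+0.1429, +0.0952, +0.0952, +0.0476, +0.0000, +0.2857]
  T[5,:] = [-0.1818, +0.1818, -0.0303, +0.1212, +0.1515, +0.0000]
|λ(T)| sorted: 0.5225, 0.3044, 0.3044, 0.2810, 0.1438, 0.1438.
ρ(T) = max|λ| = 0.5225; 0.5225 < 1 ⇒ converges.

yes, ρ = 0.5225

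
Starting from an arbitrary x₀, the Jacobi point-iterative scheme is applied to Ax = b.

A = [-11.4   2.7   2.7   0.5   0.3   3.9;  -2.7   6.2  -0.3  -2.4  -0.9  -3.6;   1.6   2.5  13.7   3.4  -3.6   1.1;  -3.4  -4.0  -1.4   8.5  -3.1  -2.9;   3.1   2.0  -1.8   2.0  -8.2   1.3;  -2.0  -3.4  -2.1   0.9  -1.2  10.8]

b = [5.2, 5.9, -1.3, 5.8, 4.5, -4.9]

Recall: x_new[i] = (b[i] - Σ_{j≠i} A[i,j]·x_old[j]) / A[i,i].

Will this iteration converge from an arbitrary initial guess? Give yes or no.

Write A = D+L+U with D = diag(-11.4, 6.2, 13.7, 8.5, -8.2, 10.8).
Jacobi: T = -D⁻¹(L+U), T[5,0] = -(-2)/(10.8) = +0.1852; T[5,5] = 0.
  T[0,:] = [+0.0000  +0.2368  +0.2368  +0.0439  +0.0263  +0.3421]
  T[1,:] = [+0.4355  +0.0000  +0.0484  +0.3871  +0.1452  +0.5806]
  T[2,:] = [-0.1168  -0.1825  +0.0000  -0.2482  +0.2628  -0.0803]
  T[3,:] = [+0.4000  +0.4706  +0.1647  +0.0000  +0.3647  +0.3412]
  T[4,:] = [+0.3780  +0.2439  -0.2195  +0.2439  +0.0000  +0.1585]
  T[5,:] = [+0.1852  +0.3148  +0.1944  -0.0833  +0.1111  +0.0000]
|eigenvalues of T|: 0.9120, 0.5520, 0.2927, 0.2927, 0.1841, 0.0327.
spectral radius ρ = 0.9120; 0.9120 < 1: convergent.

yes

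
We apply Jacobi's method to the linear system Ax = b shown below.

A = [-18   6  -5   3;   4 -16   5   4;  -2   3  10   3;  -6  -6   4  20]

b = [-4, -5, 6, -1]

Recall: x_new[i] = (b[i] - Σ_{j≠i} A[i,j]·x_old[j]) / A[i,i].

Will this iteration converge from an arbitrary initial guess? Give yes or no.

Diagonal D = diag(-18, -16, 10, 20); L, U strict lower/upper.
Jacobi T = -D⁻¹(L+U): T[0,1] = -(6)/(-18) = +0.3333; T[0,0] = 0.
  T[0,:] = [+0.0000  +0.3333  -0.2778  +0.1667]
  T[1,:] = [+0.2500  +0.0000  +0.3125  +0.2500]
  T[2,:] = [+0.2000  -0.3000  +0.0000  -0.3000]
  T[3,:] = [+0.3000  +0.3000  -0.2000  +0.0000]
|roots of det(T-λI)|: 0.5504, 0.3593, 0.3593, 0.1305.
spectral radius ρ = 0.5504; 0.5504 < 1 ⇒ converges.

yes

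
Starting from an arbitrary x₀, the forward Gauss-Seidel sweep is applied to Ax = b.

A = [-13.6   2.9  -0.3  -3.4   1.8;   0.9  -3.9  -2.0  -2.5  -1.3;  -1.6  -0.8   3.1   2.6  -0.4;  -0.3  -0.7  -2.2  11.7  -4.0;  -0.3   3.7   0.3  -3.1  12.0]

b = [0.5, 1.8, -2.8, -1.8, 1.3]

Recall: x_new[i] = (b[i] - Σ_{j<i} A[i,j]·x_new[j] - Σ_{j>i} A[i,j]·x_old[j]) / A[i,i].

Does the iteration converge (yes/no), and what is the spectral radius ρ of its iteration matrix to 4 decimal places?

Split A = D + L + U, D = diag(-13.6, -3.9, 3.1, 11.7, 12).
GS T = -(D+L)⁻¹U: row 0 first, T[0,4] = -(1.8)/(-13.6) = +0.1324; later rows by forward substitution.
  T[0,:] = [+0.0000 +0.2132 -0.0221 -0.2500 +0.1324]
  T[1,:] = [+0.0000 +0.0492 -0.5179 -0.6987 -0.3028]
  T[2,:] = [+0.0000 +0.1228 -0.1450 -1.1481 +0.1192]
  T[3,:] = [+0.0000 +0.0315 -0.0588 -0.2641 +0.3496]
  T[4,:] = [+0.0000 -0.0048 +0.1476 +0.1697 +0.1840]
|λ(T)| sorted: 0.5413, 0.2888, 0.2888, 0.0174, 0.0000.
spectral radius ρ = 0.5413; 0.5413 < 1 ⇒ converges.

yes, ρ = 0.5413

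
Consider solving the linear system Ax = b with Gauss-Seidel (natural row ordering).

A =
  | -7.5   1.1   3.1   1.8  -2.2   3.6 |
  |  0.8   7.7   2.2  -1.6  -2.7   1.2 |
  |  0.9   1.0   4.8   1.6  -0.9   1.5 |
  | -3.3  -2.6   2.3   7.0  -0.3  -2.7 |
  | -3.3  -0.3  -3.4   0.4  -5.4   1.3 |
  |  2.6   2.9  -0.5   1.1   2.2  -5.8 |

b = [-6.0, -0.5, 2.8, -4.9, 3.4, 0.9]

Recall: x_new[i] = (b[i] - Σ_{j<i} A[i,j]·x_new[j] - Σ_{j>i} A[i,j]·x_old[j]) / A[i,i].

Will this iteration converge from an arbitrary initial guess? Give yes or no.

yes

A = D + L + U where D = diag(-7.5, 7.7, 4.8, 7, -5.4, -5.8).
T_GS = -(D+L)⁻¹U: row 0 first, T[0,5] = -(3.6)/(-7.5) = +0.4800; later rows by forward substitution.
  T[0,:] = [+0.0000  +0.1467  +0.4133  +0.2400  -0.2933  +0.4800]
  T[1,:] = [+0.0000  -0.0152  -0.3287  +0.1829  +0.3811  -0.2057]
  T[2,:] = [+0.0000  -0.0243  -0.0090  -0.4164  +0.1631  -0.3596]
  T[3,:] = [+0.0000  +0.0715  +0.0758  +0.3179  -0.0075  +0.6538]
  T[4,:] = [+0.0000  -0.0682  -0.2230  +0.1289  +0.0548  +0.2337]
  T[5,:] = [+0.0000  +0.0479  -0.0485  +0.3441  +0.0644  +0.3560]
moduli |λ_i(T)| = 0.8642, 0.3000, 0.3000, 0.0912, 0.0091, 0.0000.
spectral radius ρ = 0.8642; 0.8642 < 1 ⇒ converges.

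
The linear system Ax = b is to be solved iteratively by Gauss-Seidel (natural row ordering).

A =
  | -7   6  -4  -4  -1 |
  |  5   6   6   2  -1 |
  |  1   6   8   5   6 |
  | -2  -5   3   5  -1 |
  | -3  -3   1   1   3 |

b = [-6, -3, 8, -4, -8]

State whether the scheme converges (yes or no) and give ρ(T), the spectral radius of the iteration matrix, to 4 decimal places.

no, ρ = 1.4768

Diagonal D = diag(-7, 6, 8, 5, 3); L, U strict lower/upper.
T_GS = -(D+L)⁻¹U: row 0 first, T[0,3] = -(-4)/(-7) = -0.5714; later rows by forward substitution.
  T[0,:] = [+0.0000, +0.8571, -0.5714, -0.5714, -0.1429]
  T[1,:] = [+0.0000, -0.7143, -0.5238, +0.1429, +0.2857]
  T[2,:] = [+0.0000, +0.4286, +0.4643, -0.6607, -0.9464]
  T[3,:] = [+0.0000, -0.6286, -1.0310, +0.3107, +0.9964]
  T[4,:] = [+0.0000, +0.2095, -0.9063, -0.3119, +0.1262]
|roots of det(T-λI)|: 1.4768, 0.6384, 0.3371, 0.3371, 0.0000.
ρ = 1.4768; 1.4768 > 1: divergent.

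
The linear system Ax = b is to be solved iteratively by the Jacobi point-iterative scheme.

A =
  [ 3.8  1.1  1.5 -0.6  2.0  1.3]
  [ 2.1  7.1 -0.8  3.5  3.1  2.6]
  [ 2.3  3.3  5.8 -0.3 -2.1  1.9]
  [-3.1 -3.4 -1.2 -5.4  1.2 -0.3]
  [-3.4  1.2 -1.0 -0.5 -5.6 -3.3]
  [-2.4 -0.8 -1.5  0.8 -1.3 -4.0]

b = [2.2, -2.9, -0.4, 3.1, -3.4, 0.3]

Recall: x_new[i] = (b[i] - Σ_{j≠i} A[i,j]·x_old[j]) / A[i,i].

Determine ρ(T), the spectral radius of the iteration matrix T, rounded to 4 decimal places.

1.2721

Diagonal D = diag(3.8, 7.1, 5.8, -5.4, -5.6, -4); L, U strict lower/upper.
Jacobi T = -D⁻¹(L+U): T[1,5] = -(2.6)/(7.1) = -0.3662; T[1,1] = 0.
  T[0,:] = [+0.0000 -0.2895 -0.3947 +0.1579 -0.5263 -0.3421]
  T[1,:] = [-0.2958 +0.0000 +0.1127 -0.4930 -0.4366 -0.3662]
  T[2,:] = [-0.3966 -0.5690 +0.0000 +0.0517 +0.3621 -0.3276]
  T[3,:] = [-0.5741 -0.6296 -0.2222 +0.0000 +0.2222 -0.0556]
  T[4,:] = [-0.6071 +0.2143 -0.1786 -0.0893 +0.0000 -0.5893]
  T[5,:] = [-0.6000 -0.2000 -0.3750 +0.2000 -0.3250 +0.0000]
eigenvalue magnitudes: 1.2721, 0.6088, 0.6088, 0.4357, 0.4357, 0.3956.
spectral radius ρ = 1.2721; 1.2721 > 1, so it fails to converge.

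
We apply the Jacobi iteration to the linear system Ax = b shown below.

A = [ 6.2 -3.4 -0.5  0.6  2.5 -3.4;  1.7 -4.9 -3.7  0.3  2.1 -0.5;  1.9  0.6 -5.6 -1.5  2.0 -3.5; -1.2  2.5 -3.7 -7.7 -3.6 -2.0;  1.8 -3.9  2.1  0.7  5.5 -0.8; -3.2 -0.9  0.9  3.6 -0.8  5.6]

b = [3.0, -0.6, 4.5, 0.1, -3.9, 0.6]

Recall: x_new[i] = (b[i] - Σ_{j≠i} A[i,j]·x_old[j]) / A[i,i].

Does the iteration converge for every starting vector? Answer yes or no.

A = D + L + U where D = diag(6.2, -4.9, -5.6, -7.7, 5.5, 5.6).
Jacobi: T = -D⁻¹(L+U), T[0,4] = -(2.5)/(6.2) = -0.4032; T[0,0] = 0.
  T[0,:] = [+0.0000 +0.5484 +0.0806 -0.0968 -0.4032 +0.5484]
  T[1,:] = [+0.3469 +0.0000 -0.7551 +0.0612 +0.4286 -0.1020]
  T[2,:] = [+0.3393 +0.1071 +0.0000 -0.2679 +0.3571 -0.6250]
  T[3,:] = [-0.1558 +0.3247 -0.4805 +0.0000 -0.4675 -0.2597]
  T[4,:] = [-0.3273 +0.7091 -0.3818 -0.1273 +0.0000 +0.1455]
  T[5,:] = [+0.5714 +0.1607 -0.1607 -0.6429 +0.1429 +0.0000]
moduli |λ_i(T)| = 1.1239, 0.8523, 0.7956, 0.6347, 0.6347, 0.3069.
ρ = 1.1239; 1.1239 > 1: divergent.

no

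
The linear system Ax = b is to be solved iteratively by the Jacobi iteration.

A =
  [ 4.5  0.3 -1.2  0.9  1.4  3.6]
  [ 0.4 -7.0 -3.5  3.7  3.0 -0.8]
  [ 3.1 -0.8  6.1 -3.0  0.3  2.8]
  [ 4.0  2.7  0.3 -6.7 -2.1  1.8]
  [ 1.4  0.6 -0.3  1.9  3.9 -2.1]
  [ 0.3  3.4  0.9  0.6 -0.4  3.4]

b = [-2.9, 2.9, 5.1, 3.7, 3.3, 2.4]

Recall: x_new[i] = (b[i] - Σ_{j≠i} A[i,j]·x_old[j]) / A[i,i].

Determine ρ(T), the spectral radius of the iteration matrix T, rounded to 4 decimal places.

Write A = D+L+U with D = diag(4.5, -7, 6.1, -6.7, 3.9, 3.4).
T_J = -D⁻¹(L+U): T[3,4] = -(-2.1)/(-6.7) = -0.3134; T[3,3] = 0.
  T[0,:] = [+0.0000  -0.0667  +0.2667  -0.2000  -0.3111  -0.8000]
  T[1,:] = [+0.0571  +0.0000  -0.5000  +0.5286  +0.4286  -0.1143]
  T[2,:] = [-0.5082  +0.1311  +0.0000  +0.4918  -0.0492  -0.4590]
  T[3,:] = [+0.5970  +0.4030  +0.0448  +0.0000  -0.3134  +0.2687]
  T[4,:] = [-0.3590  -0.1538  +0.0769  -0.4872  +0.0000  +0.5385]
  T[5,:] = [-0.0882  -1.0000  -0.2647  -0.1765  +0.1176  +0.0000]
eigenvalue magnitudes: 1.1796, 0.8196, 0.8196, 0.7720, 0.3449, 0.1813.
spectral radius ρ = 1.1796; 1.1796 > 1: divergent.

1.1796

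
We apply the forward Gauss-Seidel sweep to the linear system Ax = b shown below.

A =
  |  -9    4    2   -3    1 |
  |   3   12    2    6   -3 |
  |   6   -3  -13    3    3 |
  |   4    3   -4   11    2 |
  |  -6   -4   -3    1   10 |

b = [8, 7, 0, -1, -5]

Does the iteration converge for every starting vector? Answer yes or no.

Let D = diag(-9, 12, -13, 11, 10); L, U the strict triangles.
Gauss-Seidel: T = -(D+L)⁻¹U, row 0 first, T[0,4] = -(1)/(-9) = +0.1111; later rows by forward substitution.
  T[0,:] = [+0.0000  +0.4444  +0.2222  -0.3333  +0.1111]
  T[1,:] = [+0.0000  -0.1111  -0.2222  -0.4167  +0.2222]
  T[2,:] = [+0.0000  +0.2308  +0.1538  +0.1731  +0.2308]
  T[3,:] = [+0.0000  -0.0474  +0.0357  +0.2978  -0.1989]
  T[4,:] = [+0.0000  +0.2962  +0.0870  -0.3445  +0.2447]
moduli |λ_i(T)| = 0.6379, 0.2039, 0.1197, 0.1197, 0.0000.
ρ = 0.6379; 0.6379 < 1 ⇒ converges.

yes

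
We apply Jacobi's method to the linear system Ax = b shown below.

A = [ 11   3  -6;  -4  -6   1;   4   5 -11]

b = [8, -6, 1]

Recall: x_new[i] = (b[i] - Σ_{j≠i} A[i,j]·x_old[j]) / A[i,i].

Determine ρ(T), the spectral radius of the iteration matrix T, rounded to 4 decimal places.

0.8227

Let D = diag(11, -6, -11); L, U the strict triangles.
T_J = -D⁻¹(L+U): T[1,2] = -(1)/(-6) = +0.1667; T[1,1] = 0.
  T[0,:] = [+0.0000 -0.2727 +0.5455]
  T[1,:] = [-0.6667 +0.0000 +0.1667]
  T[2,:] = [+0.3636 +0.4545 +0.0000]
eigenvalue magnitudes: 0.8227, 0.4701, 0.4701.
ρ(T) = max|λ| = 0.8227; 0.8227 < 1 ⇒ converges.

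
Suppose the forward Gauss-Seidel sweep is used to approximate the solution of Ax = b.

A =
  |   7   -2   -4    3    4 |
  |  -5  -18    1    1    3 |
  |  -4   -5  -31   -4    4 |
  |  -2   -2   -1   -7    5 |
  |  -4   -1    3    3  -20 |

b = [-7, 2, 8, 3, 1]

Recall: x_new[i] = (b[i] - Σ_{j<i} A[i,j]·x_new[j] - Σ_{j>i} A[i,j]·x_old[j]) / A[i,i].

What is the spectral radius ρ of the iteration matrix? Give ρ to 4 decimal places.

Write A = D+L+U with D = diag(7, -18, -31, -7, -20).
T_GS = -(D+L)⁻¹U: row 0 first, T[0,4] = -(4)/(7) = -0.5714; later rows by forward substitution.
  T[0,:] = [+0.0000 +0.2857 +0.5714 -0.4286 -0.5714]
  T[1,:] = [+0.0000 -0.0794 -0.1032 +0.1746 +0.3254]
  T[2,:] = [+0.0000 -0.0241 -0.0571 -0.1019 +0.1503]
  T[3,:] = [+0.0000 -0.0555 -0.1256 +0.0871 +0.7631]
  T[4,:] = [+0.0000 -0.0651 -0.1365 +0.0748 +0.2350]
|λ(T)| sorted: 0.3598, 0.1290, 0.1290, 0.0488, 0.0000.
ρ = 0.3598; 0.3598 < 1, so it converges for any x₀.

0.3598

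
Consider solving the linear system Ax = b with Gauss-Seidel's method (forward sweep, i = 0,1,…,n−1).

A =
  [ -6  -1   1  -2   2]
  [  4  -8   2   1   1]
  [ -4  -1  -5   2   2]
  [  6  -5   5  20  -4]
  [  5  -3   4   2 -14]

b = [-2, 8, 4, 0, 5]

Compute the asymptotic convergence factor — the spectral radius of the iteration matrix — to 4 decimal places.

Let D = diag(-6, -8, -5, 20, -14); L, U the strict triangles.
Gauss-Seidel: T = -(D+L)⁻¹U, row 0 first, T[0,2] = -(1)/(-6) = +0.1667; later rows by forward substitution.
  T[0,:] = [+0.0000 -0.1667 +0.1667 -0.3333 +0.3333]
  T[1,:] = [+0.0000 -0.0833 +0.3333 -0.0417 +0.2917]
  T[2,:] = [+0.0000 +0.1500 -0.2000 +0.6750 +0.0750]
  T[3,:] = [+0.0000 -0.0083 +0.0833 -0.0792 +0.1542]
  T[4,:] = [+0.0000 +0.0000 -0.0571 +0.0714 +0.1000]
|eigenvalues of T|: 0.5026, 0.1811, 0.1811, 0.0723, 0.0000.
spectral radius ρ = 0.5026; 0.5026 < 1: convergent.

0.5026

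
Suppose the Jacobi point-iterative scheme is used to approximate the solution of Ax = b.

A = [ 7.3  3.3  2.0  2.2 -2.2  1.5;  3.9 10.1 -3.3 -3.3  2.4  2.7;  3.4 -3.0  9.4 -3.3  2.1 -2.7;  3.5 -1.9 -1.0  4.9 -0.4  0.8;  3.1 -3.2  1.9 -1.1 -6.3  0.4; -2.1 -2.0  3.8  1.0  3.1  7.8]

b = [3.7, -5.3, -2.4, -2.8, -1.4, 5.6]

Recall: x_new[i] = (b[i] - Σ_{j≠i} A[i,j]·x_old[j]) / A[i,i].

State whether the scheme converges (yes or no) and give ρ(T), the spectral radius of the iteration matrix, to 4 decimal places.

no, ρ = 1.2287

Write A = D+L+U with D = diag(7.3, 10.1, 9.4, 4.9, -6.3, 7.8).
T_J = -D⁻¹(L+U): T[1,4] = -(2.4)/(10.1) = -0.2376; T[1,1] = 0.
  T[0,:] = [+0.0000 -0.4521 -0.2740 -0.3014 +0.3014 -0.2055]
  T[1,:] = [-0.3861 +0.0000 +0.3267 +0.3267 -0.2376 -0.2673]
  T[2,:] = [-0.3617 +0.3191 +0.0000 +0.3511 -0.2234 +0.2872]
  T[3,:] = [-0.7143 +0.3878 +0.2041 +0.0000 +0.0816 -0.1633]
  T[4,:] = [+0.4921 -0.5079 +0.3016 -0.1746 +0.0000 +0.0635]
  T[5,:] = [+0.2692 +0.2564 -0.4872 -0.1282 -0.3974 +0.0000]
|λ(T)| sorted: 1.2287, 0.5126, 0.5126, 0.4577, 0.4577, 0.2853.
ρ = 1.2287; 1.2287 > 1, so it fails to converge.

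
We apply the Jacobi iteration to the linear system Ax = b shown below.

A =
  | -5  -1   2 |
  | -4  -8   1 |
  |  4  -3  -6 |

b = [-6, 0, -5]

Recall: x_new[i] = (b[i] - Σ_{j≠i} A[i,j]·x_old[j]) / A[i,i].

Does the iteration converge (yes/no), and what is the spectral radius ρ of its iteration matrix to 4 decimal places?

yes, ρ = 0.6566

Let D = diag(-5, -8, -6); L, U the strict triangles.
T_J = -D⁻¹(L+U): T[1,0] = -(-4)/(-8) = -0.5000; T[1,1] = 0.
  T[0,:] = [+0.0000 -0.2000 +0.4000]
  T[1,:] = [-0.5000 +0.0000 +0.1250]
  T[2,:] = [+0.6667 -0.5000 +0.0000]
moduli |λ_i(T)| = 0.6566, 0.3563, 0.3563.
spectral radius ρ = 0.6566; 0.6566 < 1 ⇒ converges.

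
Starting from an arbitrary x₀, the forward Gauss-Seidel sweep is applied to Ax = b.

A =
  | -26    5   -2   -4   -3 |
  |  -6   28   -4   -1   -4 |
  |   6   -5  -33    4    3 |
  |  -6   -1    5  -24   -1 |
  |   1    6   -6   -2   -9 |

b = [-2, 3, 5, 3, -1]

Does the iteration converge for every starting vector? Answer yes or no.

Split A = D + L + U, D = diag(-26, 28, -33, -24, -9).
GS T = -(D+L)⁻¹U: row 0 first, T[0,4] = -(-3)/(-26) = -0.1154; later rows by forward substitution.
  T[0,:] = [+0.0000, +0.1923, -0.0769, -0.1538, -0.1154]
  T[1,:] = [+0.0000, +0.0412, +0.1264, +0.0027, +0.1181]
  T[2,:] = [+0.0000, +0.0287, -0.0331, +0.0928, +0.0520]
  T[3,:] = [+0.0000, -0.0438, +0.0071, +0.0577, -0.0069]
  T[4,:] = [+0.0000, +0.0394, +0.0962, -0.0900, +0.0328]
|roots of det(T-λI)|: 0.1525, 0.0951, 0.0591, 0.0180, 0.0000.
ρ(T) = max|λ| = 0.1525; 0.1525 < 1 ⇒ converges.

yes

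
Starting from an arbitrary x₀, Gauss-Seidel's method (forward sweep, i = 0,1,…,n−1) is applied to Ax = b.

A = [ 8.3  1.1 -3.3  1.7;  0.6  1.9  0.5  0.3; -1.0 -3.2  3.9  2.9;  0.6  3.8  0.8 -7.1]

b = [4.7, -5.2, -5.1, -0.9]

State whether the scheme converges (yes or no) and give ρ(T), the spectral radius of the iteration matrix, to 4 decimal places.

Split A = D + L + U, D = diag(8.3, 1.9, 3.9, -7.1).
GS T = -(D+L)⁻¹U: row 0 first, T[0,3] = -(1.7)/(8.3) = -0.2048; later rows by forward substitution.
  T[0,:] = [+0.0000  -0.1325  +0.3976  -0.2048]
  T[1,:] = [+0.0000  +0.0419  -0.3887  -0.0932]
  T[2,:] = [+0.0000  +0.0004  -0.2170  -0.8726]
  T[3,:] = [+0.0000  +0.0112  -0.1989  -0.1655]
|λ(T)| sorted: 0.6006, 0.2450, 0.0149, 0.0000.
ρ(T) = max|λ| = 0.6006; 0.6006 < 1: convergent.

yes, ρ = 0.6006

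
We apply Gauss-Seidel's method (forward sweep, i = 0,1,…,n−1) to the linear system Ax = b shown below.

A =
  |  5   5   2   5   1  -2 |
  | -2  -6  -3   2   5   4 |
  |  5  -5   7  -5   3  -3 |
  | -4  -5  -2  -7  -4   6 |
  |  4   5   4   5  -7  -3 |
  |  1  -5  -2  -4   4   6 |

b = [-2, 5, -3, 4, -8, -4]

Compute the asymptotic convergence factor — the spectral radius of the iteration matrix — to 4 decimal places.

1.1382

Split A = D + L + U, D = diag(5, -6, 7, -7, -7, 6).
Gauss-Seidel: T = -(D+L)⁻¹U, row 0 first, T[0,5] = -(-2)/(5) = +0.4000; later rows by forward substitution.
  T[0,:] = [+0.0000 -1.0000 -0.4000 -1.0000 -0.2000 +0.4000]
  T[1,:] = [+0.0000 +0.3333 -0.3667 +0.6667 +0.9000 +0.5333]
  T[2,:] = [+0.0000 +0.9524 +0.0238 +1.9048 +0.3571 +0.5238]
  T[3,:] = [+0.0000 +0.0612 +0.4837 -0.4490 -1.2020 +0.0980]
  T[4,:] = [+0.0000 +0.2546 -0.1314 +0.6725 -0.1259 +0.5502]
  T[5,:] = [+0.0000 +0.6330 +0.1791 +0.6095 +0.1850 +0.2509]
|λ(T)| sorted: 1.1382, 0.8836, 0.8836, 0.2735, 0.0600, 0.0000.
ρ = 1.1382; 1.1382 > 1, so it fails to converge.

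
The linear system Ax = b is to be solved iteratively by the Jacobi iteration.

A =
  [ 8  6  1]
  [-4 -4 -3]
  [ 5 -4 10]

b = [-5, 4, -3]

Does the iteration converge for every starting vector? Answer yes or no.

A = D + L + U where D = diag(8, -4, 10).
Jacobi: T = -D⁻¹(L+U), T[0,1] = -(6)/(8) = -0.7500; T[0,0] = 0.
  T[0,:] = [+0.0000 -0.7500 -0.1250]
  T[1,:] = [-1.0000 +0.0000 -0.7500]
  T[2,:] = [-0.5000 +0.4000 +0.0000]
|λ(T)| sorted: 0.8804, 0.5125, 0.5125.
spectral radius ρ = 0.8804; 0.8804 < 1 ⇒ converges.

yes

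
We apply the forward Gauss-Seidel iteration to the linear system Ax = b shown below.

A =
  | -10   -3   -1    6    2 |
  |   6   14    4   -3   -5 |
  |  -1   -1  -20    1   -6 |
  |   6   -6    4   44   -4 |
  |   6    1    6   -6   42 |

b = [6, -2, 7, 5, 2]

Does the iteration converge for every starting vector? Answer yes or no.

Write A = D+L+U with D = diag(-10, 14, -20, 44, 42).
Gauss-Seidel: T = -(D+L)⁻¹U, row 0 first, T[0,3] = -(6)/(-10) = +0.6000; later rows by forward substitution.
  T[0,:] = [+0.0000 -0.3000 -0.1000 +0.6000 +0.2000]
  T[1,:] = [+0.0000 +0.1286 -0.2429 -0.0429 +0.2714]
  T[2,:] = [+0.0000 +0.0086 +0.0171 +0.0221 -0.3236]
  T[3,:] = [+0.0000 +0.0577 -0.0210 -0.0897 +0.1301]
  T[4,:] = [+0.0000 +0.0468 +0.0146 -0.1007 +0.0298]
moduli |λ_i(T)| = 0.1793, 0.1395, 0.1395, 0.0159, 0.0000.
ρ = 0.1793; 0.1793 < 1 ⇒ converges.

yes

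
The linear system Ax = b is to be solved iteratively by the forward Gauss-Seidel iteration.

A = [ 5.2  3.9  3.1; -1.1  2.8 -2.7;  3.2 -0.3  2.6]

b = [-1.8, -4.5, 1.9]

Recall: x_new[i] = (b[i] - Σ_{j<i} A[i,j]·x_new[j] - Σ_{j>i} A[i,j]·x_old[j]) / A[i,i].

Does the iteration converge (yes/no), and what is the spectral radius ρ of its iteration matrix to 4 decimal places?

no, ρ = 1.2407

A = D + L + U where D = diag(5.2, 2.8, 2.6).
GS T = -(D+L)⁻¹U: row 0 first, T[0,1] = -(3.9)/(5.2) = -0.7500; later rows by forward substitution.
  T[0,:] = [+0.0000, -0.7500, -0.5962]
  T[1,:] = [+0.0000, -0.2946, +0.7301]
  T[2,:] = [+0.0000, +0.8891, +0.8180]
eigenvalue magnitudes: 1.2407, 0.7174, 0.0000.
spectral radius ρ = 1.2407; 1.2407 > 1, so it fails to converge.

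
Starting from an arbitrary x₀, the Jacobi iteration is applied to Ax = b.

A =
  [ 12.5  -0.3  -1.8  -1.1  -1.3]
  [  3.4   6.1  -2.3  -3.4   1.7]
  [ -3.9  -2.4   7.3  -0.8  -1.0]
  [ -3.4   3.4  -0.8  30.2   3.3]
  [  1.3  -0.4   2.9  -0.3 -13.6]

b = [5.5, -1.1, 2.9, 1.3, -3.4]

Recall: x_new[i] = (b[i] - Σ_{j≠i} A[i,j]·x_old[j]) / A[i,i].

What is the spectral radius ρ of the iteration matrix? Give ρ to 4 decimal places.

Diagonal D = diag(12.5, 6.1, 7.3, 30.2, -13.6); L, U strict lower/upper.
Jacobi T = -D⁻¹(L+U): T[2,1] = -(-2.4)/(7.3) = +0.3288; T[2,2] = 0.
  T[0,:] = [+0.0000  +0.0240  +0.1440  +0.0880  +0.1040]
  T[1,:] = [-0.5574  +0.0000  +0.3770  +0.5574  -0.2787]
  T[2,:] = [+0.5342  +0.3288  +0.0000  +0.1096  +0.1370]
  T[3,:] = [+0.1126  -0.1126  +0.0265  +0.0000  -0.1093]
  T[4,:] = [+0.0956  -0.0294  +0.2132  -0.0221  +0.0000]
moduli |λ_i(T)| = 0.4279, 0.3565, 0.2437, 0.2171, 0.2171.
ρ(T) = max|λ| = 0.4279; 0.4279 < 1 ⇒ converges.

0.4279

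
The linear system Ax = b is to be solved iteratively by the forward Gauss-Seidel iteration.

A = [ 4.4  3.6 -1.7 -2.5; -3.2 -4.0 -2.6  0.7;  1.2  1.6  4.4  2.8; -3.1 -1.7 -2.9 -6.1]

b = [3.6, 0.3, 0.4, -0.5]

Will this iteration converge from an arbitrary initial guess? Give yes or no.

Write A = D+L+U with D = diag(4.4, -4, 4.4, -6.1).
GS T = -(D+L)⁻¹U: row 0 first, T[0,1] = -(3.6)/(4.4) = -0.8182; later rows by forward substitution.
  T[0,:] = [+0.0000  -0.8182  +0.3864  +0.5682]
  T[1,:] = [+0.0000  +0.6545  -0.9591  -0.2795]
  T[2,:] = [+0.0000  -0.0149  +0.2434  -0.6897]
  T[3,:] = [+0.0000  +0.2405  -0.0448  +0.1170]
eigenvalue magnitudes: 0.9081, 0.4352, 0.4352, 0.0000.
ρ = 0.9081; 0.9081 < 1, so it converges for any x₀.

yes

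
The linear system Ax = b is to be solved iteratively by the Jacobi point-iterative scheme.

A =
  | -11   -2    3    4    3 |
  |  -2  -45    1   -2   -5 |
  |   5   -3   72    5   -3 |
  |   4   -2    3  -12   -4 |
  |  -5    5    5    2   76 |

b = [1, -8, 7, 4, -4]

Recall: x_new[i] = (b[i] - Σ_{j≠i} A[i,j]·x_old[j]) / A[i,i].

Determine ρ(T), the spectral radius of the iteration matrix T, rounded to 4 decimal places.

Let D = diag(-11, -45, 72, -12, 76); L, U the strict triangles.
T_J = -D⁻¹(L+U): T[4,1] = -(5)/(76) = -0.0658; T[4,4] = 0.
  T[0,:] = [+0.0000, -0.1818, +0.2727, +0.3636, +0.2727]
  T[1,:] = [-0.0444, +0.0000, +0.0222, -0.0444, -0.1111]
  T[2,:] = [-0.0694, +0.0417, +0.0000, -0.0694, +0.0417]
  T[3,:] = [+0.3333, -0.1667, +0.2500, +0.0000, -0.3333]
  T[4,:] = [+0.0658, -0.0658, -0.0658, -0.0263, +0.0000]
eigenvalue magnitudes: 0.4165, 0.2929, 0.1353, 0.1353, 0.0704.
ρ = 0.4165; 0.4165 < 1, so it converges for any x₀.

0.4165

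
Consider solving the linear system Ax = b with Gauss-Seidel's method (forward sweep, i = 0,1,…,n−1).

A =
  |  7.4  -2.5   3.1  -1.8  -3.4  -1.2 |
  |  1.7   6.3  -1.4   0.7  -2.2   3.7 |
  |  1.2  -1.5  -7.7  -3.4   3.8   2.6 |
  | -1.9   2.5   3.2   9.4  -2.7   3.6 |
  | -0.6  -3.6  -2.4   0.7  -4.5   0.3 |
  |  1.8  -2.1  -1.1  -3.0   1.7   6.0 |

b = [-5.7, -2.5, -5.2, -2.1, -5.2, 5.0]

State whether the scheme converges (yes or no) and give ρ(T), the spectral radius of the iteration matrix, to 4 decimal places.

yes, ρ = 0.8274

Write A = D+L+U with D = diag(7.4, 6.3, -7.7, 9.4, -4.5, 6).
T_GS = -(D+L)⁻¹U: row 0 first, T[0,4] = -(-3.4)/(7.4) = +0.4595; later rows by forward substitution.
  T[0,:] = [+0.0000  +0.3378  -0.4189  +0.2432  +0.4595  +0.1622]
  T[1,:] = [+0.0000  -0.0912  +0.3353  -0.1767  +0.2252  -0.6311]
  T[2,:] = [+0.0000  +0.0704  -0.1306  -0.3692  +0.5212  +0.4859]
  T[3,:] = [+0.0000  +0.0686  -0.1294  +0.2219  +0.1428  -0.3478]
  T[4,:] = [+0.0000  +0.0010  -0.1628  +0.3404  -0.4972  +0.2367]
  T[5,:] = [+0.0000  -0.0864  +0.2005  -0.1880  +0.2488  -0.4214]
moduli |λ_i(T)| = 0.8274, 0.5073, 0.3978, 0.0338, 0.0338, 0.0000.
ρ(T) = max|λ| = 0.8274; 0.8274 < 1, so it converges for any x₀.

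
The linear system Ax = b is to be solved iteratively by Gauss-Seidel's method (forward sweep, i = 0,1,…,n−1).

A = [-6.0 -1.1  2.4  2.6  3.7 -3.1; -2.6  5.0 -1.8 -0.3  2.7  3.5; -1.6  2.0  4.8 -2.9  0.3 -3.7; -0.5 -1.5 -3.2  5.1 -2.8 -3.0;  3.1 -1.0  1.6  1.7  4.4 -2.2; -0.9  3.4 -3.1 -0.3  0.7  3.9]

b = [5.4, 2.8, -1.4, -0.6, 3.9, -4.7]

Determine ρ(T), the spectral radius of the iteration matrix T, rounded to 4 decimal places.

A = D + L + U where D = diag(-6, 5, 4.8, 5.1, 4.4, 3.9).
T_GS = -(D+L)⁻¹U: row 0 first, T[0,5] = -(-3.1)/(-6) = -0.5167; later rows by forward substitution.
  T[0,:] = [+0.0000 -0.1833 +0.4000 +0.4333 +0.6167 -0.5167]
  T[1,:] = [+0.0000 -0.0953 +0.5680 +0.2853 -0.2193 -0.9687]
  T[2,:] = [+0.0000 -0.0214 -0.1033 +0.6297 +0.2344 +1.0022]
  T[3,:] = [+0.0000 -0.0594 +0.1414 +0.5215 +0.6921 +0.8815]
  T[4,:] = [+0.0000 +0.1382 -0.1698 -0.6709 -0.8370 -0.0612]
  T[5,:] = [+0.0000 -0.0056 -0.4437 +0.5123 +0.7233 +1.6007]
|roots of det(T-λI)|: 1.3241, 0.6582, 0.4598, 0.4598, 0.0137, 0.0000.
spectral radius ρ = 1.3241; 1.3241 > 1: divergent.

1.3241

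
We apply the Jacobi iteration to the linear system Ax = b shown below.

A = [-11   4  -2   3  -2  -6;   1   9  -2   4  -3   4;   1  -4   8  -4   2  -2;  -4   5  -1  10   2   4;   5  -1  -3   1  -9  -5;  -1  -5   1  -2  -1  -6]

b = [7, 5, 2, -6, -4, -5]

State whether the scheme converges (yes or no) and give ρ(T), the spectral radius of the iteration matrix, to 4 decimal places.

no, ρ = 1.1441

Diagonal D = diag(-11, 9, 8, 10, -9, -6); L, U strict lower/upper.
Jacobi T = -D⁻¹(L+U): T[5,4] = -(-1)/(-6) = -0.1667; T[5,5] = 0.
  T[0,:] = [+0.0000 +0.3636 -0.1818 +0.2727 -0.1818 -0.5455]
  T[1,:] = [-0.1111 +0.0000 +0.2222 -0.4444 +0.3333 -0.4444]
  T[2,:] = [-0.1250 +0.5000 +0.0000 +0.5000 -0.2500 +0.2500]
  T[3,:] = [+0.4000 -0.5000 +0.1000 +0.0000 -0.2000 -0.4000]
  T[4,:] = [+0.5556 -0.1111 -0.3333 +0.1111 +0.0000 -0.5556]
  T[5,:] = [-0.1667 -0.8333 +0.1667 -0.3333 -0.1667 +0.0000]
|eigenvalues of T|: 1.1441, 0.9247, 0.2590, 0.2308, 0.2149, 0.2149.
spectral radius ρ = 1.1441; 1.1441 > 1, so it fails to converge.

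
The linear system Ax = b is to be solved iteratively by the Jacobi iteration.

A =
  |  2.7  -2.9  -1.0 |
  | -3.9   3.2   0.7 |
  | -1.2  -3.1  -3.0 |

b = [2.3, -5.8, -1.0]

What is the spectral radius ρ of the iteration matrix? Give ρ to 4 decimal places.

Diagonal D = diag(2.7, 3.2, -3); L, U strict lower/upper.
Jacobi: T = -D⁻¹(L+U), T[1,0] = -(-3.9)/(3.2) = +1.2188; T[1,1] = 0.
  T[0,:] = [+0.0000  +1.0741  +0.3704]
  T[1,:] = [+1.2188  +0.0000  -0.2188]
  T[2,:] = [-0.4000  -1.0333  +0.0000]
moduli |λ_i(T)| = 1.2941, 1.0088, 0.2853.
ρ = 1.2941; 1.2941 > 1 ⇒ diverges.

1.2941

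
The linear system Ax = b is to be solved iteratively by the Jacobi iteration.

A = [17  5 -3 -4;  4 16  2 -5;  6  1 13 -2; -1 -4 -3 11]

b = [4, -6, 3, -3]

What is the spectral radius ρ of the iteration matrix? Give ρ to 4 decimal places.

0.6111

Write A = D+L+U with D = diag(17, 16, 13, 11).
Jacobi T = -D⁻¹(L+U): T[2,1] = -(1)/(13) = -0.0769; T[2,2] = 0.
  T[0,:] = [+0.0000 -0.2941 +0.1765 +0.2353]
  T[1,:] = [-0.2500 +0.0000 -0.1250 +0.3125]
  T[2,:] = [-0.4615 -0.0769 +0.0000 +0.1538]
  T[3,:] = [+0.0909 +0.3636 +0.2727 +0.0000]
|roots of det(T-λI)|: 0.6111, 0.3408, 0.3203, 0.3203.
ρ = 0.6111; 0.6111 < 1, so it converges for any x₀.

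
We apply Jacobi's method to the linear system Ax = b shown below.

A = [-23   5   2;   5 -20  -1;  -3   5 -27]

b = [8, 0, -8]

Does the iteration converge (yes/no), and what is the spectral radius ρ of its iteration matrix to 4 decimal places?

yes, ρ = 0.2394

Split A = D + L + U, D = diag(-23, -20, -27).
T_J = -D⁻¹(L+U): T[0,1] = -(5)/(-23) = +0.2174; T[0,0] = 0.
  T[0,:] = [+0.0000 +0.2174 +0.0870]
  T[1,:] = [+0.2500 +0.0000 -0.0500]
  T[2,:] = [-0.1111 +0.1852 +0.0000]
eigenvalue magnitudes: 0.2394, 0.1479, 0.1479.
ρ = 0.2394; 0.2394 < 1: convergent.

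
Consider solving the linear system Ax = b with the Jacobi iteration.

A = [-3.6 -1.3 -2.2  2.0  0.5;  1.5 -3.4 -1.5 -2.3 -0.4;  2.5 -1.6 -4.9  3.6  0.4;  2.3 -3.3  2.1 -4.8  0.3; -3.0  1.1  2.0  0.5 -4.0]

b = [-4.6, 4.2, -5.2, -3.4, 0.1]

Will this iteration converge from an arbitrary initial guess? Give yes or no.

no

Write A = D+L+U with D = diag(-3.6, -3.4, -4.9, -4.8, -4).
Jacobi: T = -D⁻¹(L+U), T[4,3] = -(0.5)/(-4) = +0.1250; T[4,4] = 0.
  T[0,:] = [+0.0000, -0.3611, -0.6111, +0.5556, +0.1389]
  T[1,:] = [+0.4412, +0.0000, -0.4412, -0.6765, -0.1176]
  T[2,:] = [+0.5102, -0.3265, +0.0000, +0.7347, +0.0816]
  T[3,:] = [+0.4792, -0.6875, +0.4375, +0.0000, +0.0625]
  T[4,:] = [-0.7500, +0.2750, +0.5000, +0.1250, +0.0000]
moduli |λ_i(T)| = 1.1678, 0.8744, 0.6786, 0.6786, 0.0342.
ρ(T) = max|λ| = 1.1678; 1.1678 > 1, so it fails to converge.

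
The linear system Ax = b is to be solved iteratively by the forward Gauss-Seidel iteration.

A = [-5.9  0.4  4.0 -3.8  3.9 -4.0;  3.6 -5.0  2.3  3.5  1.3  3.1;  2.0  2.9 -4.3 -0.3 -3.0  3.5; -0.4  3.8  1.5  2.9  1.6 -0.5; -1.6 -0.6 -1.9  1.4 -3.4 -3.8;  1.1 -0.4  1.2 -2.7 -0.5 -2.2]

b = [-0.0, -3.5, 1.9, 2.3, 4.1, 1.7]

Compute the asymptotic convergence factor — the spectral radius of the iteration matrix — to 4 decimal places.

1.3516

Diagonal D = diag(-5.9, -5, -4.3, 2.9, -3.4, -2.2); L, U strict lower/upper.
Gauss-Seidel: T = -(D+L)⁻¹U, row 0 first, T[0,4] = -(3.9)/(-5.9) = +0.6610; later rows by forward substitution.
  T[0,:] = [+0.0000 +0.0678 +0.6780 -0.6441 +0.6610 -0.6780]
  T[1,:] = [+0.0000 +0.0488 +0.9481 +0.2363 +0.7359 +0.1319]
  T[2,:] = [+0.0000 +0.0645 +0.9548 -0.2100 +0.1061 +0.5876]
  T[3,:] = [+0.0000 -0.0879 -1.6427 -0.2898 -1.4798 -0.3978]
  T[4,:] = [+0.0000 -0.1128 -1.6963 +0.2594 -1.1095 -1.3140]
  T[5,:] = [+0.0000 +0.1937 +3.0890 -0.1828 +2.3228 +0.7444]
eigenvalue magnitudes: 1.3516, 1.0952, 1.0952, 0.3440, 0.0012, 0.0000.
ρ(T) = max|λ| = 1.3516; 1.3516 > 1 ⇒ diverges.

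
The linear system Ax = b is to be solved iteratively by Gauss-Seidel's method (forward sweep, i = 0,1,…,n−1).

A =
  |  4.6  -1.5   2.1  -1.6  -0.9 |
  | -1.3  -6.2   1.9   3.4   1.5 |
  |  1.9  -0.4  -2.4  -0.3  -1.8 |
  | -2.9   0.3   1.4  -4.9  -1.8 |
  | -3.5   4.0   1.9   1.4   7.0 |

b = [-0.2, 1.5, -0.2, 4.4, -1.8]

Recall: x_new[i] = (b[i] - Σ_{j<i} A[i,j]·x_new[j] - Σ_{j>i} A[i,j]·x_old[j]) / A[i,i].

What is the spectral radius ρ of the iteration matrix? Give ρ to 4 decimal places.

A = D + L + U where D = diag(4.6, -6.2, -2.4, -4.9, 7).
Gauss-Seidel: T = -(D+L)⁻¹U, row 0 first, T[0,1] = -(-1.5)/(4.6) = +0.3261; later rows by forward substitution.
  T[0,:] = [+0.0000, +0.3261, -0.4565, +0.3478, +0.1957]
  T[1,:] = [+0.0000, -0.0684, +0.4022, +0.4755, +0.2009]
  T[2,:] = [+0.0000, +0.2695, -0.4284, +0.0711, -0.6286]
  T[3,:] = [+0.0000, -0.1202, +0.1724, -0.1564, -0.6504]
  T[4,:] = [+0.0000, +0.1530, -0.3763, -0.0858, +0.2837]
|eigenvalues of T|: 0.8589, 0.5751, 0.0682, 0.0682, 0.0000.
ρ = 0.8589; 0.8589 < 1 ⇒ converges.

0.8589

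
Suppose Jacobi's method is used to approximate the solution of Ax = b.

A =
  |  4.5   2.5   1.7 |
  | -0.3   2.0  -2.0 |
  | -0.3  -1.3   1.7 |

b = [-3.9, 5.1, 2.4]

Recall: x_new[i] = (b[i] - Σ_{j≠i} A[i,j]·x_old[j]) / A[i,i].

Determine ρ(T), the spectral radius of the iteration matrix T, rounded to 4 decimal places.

Split A = D + L + U, D = diag(4.5, 2, 1.7).
Jacobi T = -D⁻¹(L+U): T[1,0] = -(-0.3)/(2) = +0.1500; T[1,1] = 0.
  T[0,:] = [+0.0000  -0.5556  -0.3778]
  T[1,:] = [+0.1500  +0.0000  +1.0000]
  T[2,:] = [+0.1765  +0.7647  +0.0000]
|eigenvalues of T|: 0.8805, 0.6226, 0.2579.
ρ = 0.8805; 0.8805 < 1: convergent.

0.8805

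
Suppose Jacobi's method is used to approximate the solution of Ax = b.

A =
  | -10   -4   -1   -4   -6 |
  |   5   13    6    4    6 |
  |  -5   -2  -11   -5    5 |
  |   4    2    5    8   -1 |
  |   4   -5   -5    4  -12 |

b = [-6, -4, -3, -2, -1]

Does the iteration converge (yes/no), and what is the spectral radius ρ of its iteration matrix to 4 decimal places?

no, ρ = 1.1373

Write A = D+L+U with D = diag(-10, 13, -11, 8, -12).
Jacobi: T = -D⁻¹(L+U), T[4,0] = -(4)/(-12) = +0.3333; T[4,4] = 0.
  T[0,:] = [+0.0000  -0.4000  -0.1000  -0.4000  -0.6000]
  T[1,:] = [-0.3846  +0.0000  -0.4615  -0.3077  -0.4615]
  T[2,:] = [-0.4545  -0.1818  +0.0000  -0.4545  +0.4545]
  T[3,:] = [-0.5000  -0.2500  -0.6250  +0.0000  +0.1250]
  T[4,:] = [+0.3333  -0.4167  -0.4167  +0.3333  +0.0000]
|roots of det(T-λI)|: 1.1373, 0.5197, 0.4456, 0.4456, 0.4100.
ρ(T) = max|λ| = 1.1373; 1.1373 > 1 ⇒ diverges.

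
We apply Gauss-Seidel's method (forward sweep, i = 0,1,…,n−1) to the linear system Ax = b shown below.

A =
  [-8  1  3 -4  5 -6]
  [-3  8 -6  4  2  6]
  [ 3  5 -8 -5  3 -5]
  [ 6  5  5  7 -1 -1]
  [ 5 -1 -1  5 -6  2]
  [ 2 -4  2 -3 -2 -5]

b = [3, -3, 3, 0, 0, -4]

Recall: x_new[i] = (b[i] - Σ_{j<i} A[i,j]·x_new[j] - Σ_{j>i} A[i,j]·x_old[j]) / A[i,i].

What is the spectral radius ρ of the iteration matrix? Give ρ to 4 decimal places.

1.4157

A = D + L + U where D = diag(-8, 8, -8, 7, -6, -5).
Gauss-Seidel: T = -(D+L)⁻¹U, row 0 first, T[0,2] = -(3)/(-8) = +0.3750; later rows by forward substitution.
  T[0,:] = [+0.0000  +0.1250  +0.3750  -0.5000  +0.6250  -0.7500]
  T[1,:] = [+0.0000  +0.0469  +0.8906  -0.6875  -0.0156  -1.0312]
  T[2,:] = [+0.0000  +0.0762  +0.6973  -1.2422  +0.5996  -1.5508]
  T[3,:] = [+0.0000  -0.1950  -1.4556  +1.8069  -0.8100  +2.6300]
  T[4,:] = [+0.0000  -0.0789  -1.1652  +1.4107  -0.2515  +2.3304]
  T[5,:] = [+0.0000  +0.1915  +1.0559  -1.7953  +1.0889  -2.6055]
eigenvalue magnitudes: 1.4157, 0.8288, 0.4410, 0.1452, 0.0149, 0.0000.
ρ = 1.4157; 1.4157 > 1 ⇒ diverges.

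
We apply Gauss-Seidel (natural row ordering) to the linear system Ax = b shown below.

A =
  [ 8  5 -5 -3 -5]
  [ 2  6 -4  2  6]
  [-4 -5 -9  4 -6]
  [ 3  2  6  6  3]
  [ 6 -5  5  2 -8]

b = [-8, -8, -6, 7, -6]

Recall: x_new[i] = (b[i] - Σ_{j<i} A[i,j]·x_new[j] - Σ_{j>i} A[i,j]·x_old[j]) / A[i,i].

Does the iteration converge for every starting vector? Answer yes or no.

Diagonal D = diag(8, 6, -9, 6, -8); L, U strict lower/upper.
GS T = -(D+L)⁻¹U: row 0 first, T[0,4] = -(-5)/(8) = +0.6250; later rows by forward substitution.
  T[0,:] = [+0.0000  -0.6250  +0.6250  +0.3750  +0.6250]
  T[1,:] = [+0.0000  +0.2083  +0.4583  -0.4583  -1.2083]
  T[2,:] = [+0.0000  +0.1620  -0.5324  +0.5324  -0.2731]
  T[3,:] = [+0.0000  +0.0810  +0.0671  -0.5671  -0.1366]
  T[4,:] = [+0.0000  -0.4774  -0.1337  +0.7587  +1.0191]
eigenvalue magnitudes: 1.4518, 0.7055, 0.4760, 0.1424, 0.0000.
spectral radius ρ = 1.4518; 1.4518 > 1: divergent.

no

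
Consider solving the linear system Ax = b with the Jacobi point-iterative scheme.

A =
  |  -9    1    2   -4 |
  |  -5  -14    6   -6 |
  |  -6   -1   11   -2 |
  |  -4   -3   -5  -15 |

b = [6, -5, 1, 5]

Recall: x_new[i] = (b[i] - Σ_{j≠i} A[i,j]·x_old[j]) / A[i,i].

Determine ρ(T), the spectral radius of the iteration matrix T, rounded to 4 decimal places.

0.6295

Write A = D+L+U with D = diag(-9, -14, 11, -15).
Jacobi: T = -D⁻¹(L+U), T[1,0] = -(-5)/(-14) = -0.3571; T[1,1] = 0.
  T[0,:] = [+0.0000 +0.1111 +0.2222 -0.4444]
  T[1,:] = [-0.3571 +0.0000 +0.4286 -0.4286]
  T[2,:] = [+0.5455 +0.0909 +0.0000 +0.1818]
  T[3,:] = [-0.2667 -0.2000 -0.3333 +0.0000]
eigenvalue magnitudes: 0.6295, 0.3991, 0.2005, 0.2005.
ρ(T) = max|λ| = 0.6295; 0.6295 < 1 ⇒ converges.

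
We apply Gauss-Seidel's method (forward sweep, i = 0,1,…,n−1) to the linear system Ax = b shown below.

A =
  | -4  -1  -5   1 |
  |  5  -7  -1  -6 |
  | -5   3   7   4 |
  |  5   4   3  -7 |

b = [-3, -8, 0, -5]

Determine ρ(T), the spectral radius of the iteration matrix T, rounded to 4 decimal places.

Write A = D+L+U with D = diag(-4, -7, 7, -7).
GS T = -(D+L)⁻¹U: row 0 first, T[0,2] = -(-5)/(-4) = -1.2500; later rows by forward substitution.
  T[0,:] = [+0.0000, -0.2500, -1.2500, +0.2500]
  T[1,:] = [+0.0000, -0.1786, -1.0357, -0.6786]
  T[2,:] = [+0.0000, -0.1020, -0.4490, -0.1020]
  T[3,:] = [+0.0000, -0.3243, -1.6771, -0.2529]
moduli |λ_i(T)| = 1.1220, 0.1607, 0.0809, 0.0000.
ρ(T) = max|λ| = 1.1220; 1.1220 > 1 ⇒ diverges.

1.1220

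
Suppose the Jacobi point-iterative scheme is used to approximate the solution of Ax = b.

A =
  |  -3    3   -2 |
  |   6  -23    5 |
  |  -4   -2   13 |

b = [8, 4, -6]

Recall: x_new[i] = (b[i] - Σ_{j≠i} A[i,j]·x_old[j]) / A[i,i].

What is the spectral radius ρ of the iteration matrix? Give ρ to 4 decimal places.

A = D + L + U where D = diag(-3, -23, 13).
Jacobi T = -D⁻¹(L+U): T[2,0] = -(-4)/(13) = +0.3077; T[2,2] = 0.
  T[0,:] = [+0.0000 +1.0000 -0.6667]
  T[1,:] = [+0.2609 +0.0000 +0.2174]
  T[2,:] = [+0.3077 +0.1538 +0.0000]
eigenvalue magnitudes: 0.4278, 0.3063, 0.3063.
ρ(T) = max|λ| = 0.4278; 0.4278 < 1, so it converges for any x₀.

0.4278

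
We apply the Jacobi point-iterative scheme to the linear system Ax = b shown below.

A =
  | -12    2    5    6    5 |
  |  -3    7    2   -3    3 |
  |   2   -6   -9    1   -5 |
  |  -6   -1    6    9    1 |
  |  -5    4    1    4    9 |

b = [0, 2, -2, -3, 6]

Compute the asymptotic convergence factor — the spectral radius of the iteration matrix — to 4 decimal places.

A = D + L + U where D = diag(-12, 7, -9, 9, 9).
Jacobi T = -D⁻¹(L+U): T[2,1] = -(-6)/(-9) = -0.6667; T[2,2] = 0.
  T[0,:] = [+0.0000, +0.1667, +0.4167, +0.5000, +0.4167]
  T[1,:] = [+0.4286, +0.0000, -0.2857, +0.4286, -0.4286]
  T[2,:] = [+0.2222, -0.6667, +0.0000, +0.1111, -0.5556]
  T[3,:] = [+0.6667, +0.1111, -0.6667, +0.0000, -0.1111]
  T[4,:] = [+0.5556, -0.4444, -0.1111, -0.4444, +0.0000]
|λ(T)| sorted: 1.3007, 0.6775, 0.6775, 0.2905, 0.2905.
ρ(T) = max|λ| = 1.3007; 1.3007 > 1: divergent.

1.3007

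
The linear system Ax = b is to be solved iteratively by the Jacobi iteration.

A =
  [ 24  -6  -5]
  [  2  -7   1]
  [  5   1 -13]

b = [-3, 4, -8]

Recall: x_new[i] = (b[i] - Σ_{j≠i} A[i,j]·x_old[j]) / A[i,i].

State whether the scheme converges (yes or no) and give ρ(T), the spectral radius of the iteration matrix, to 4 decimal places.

yes, ρ = 0.4508

Split A = D + L + U, D = diag(24, -7, -13).
Jacobi T = -D⁻¹(L+U): T[1,2] = -(1)/(-7) = +0.1429; T[1,1] = 0.
  T[0,:] = [+0.0000 +0.2500 +0.2083]
  T[1,:] = [+0.2857 +0.0000 +0.1429]
  T[2,:] = [+0.3846 +0.0769 +0.0000]
eigenvalue magnitudes: 0.4508, 0.3262, 0.1246.
ρ = 0.4508; 0.4508 < 1, so it converges for any x₀.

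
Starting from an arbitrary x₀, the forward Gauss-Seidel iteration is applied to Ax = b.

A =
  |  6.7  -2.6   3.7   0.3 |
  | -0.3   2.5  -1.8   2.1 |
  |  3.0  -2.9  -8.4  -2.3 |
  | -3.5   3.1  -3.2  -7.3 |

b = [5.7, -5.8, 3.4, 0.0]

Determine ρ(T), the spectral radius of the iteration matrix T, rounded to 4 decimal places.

A = D + L + U where D = diag(6.7, 2.5, -8.4, -7.3).
Gauss-Seidel: T = -(D+L)⁻¹U, row 0 first, T[0,3] = -(0.3)/(6.7) = -0.0448; later rows by forward substitution.
  T[0,:] = [+0.0000 +0.3881 -0.5522 -0.0448]
  T[1,:] = [+0.0000 +0.0466 +0.6537 -0.8454]
  T[2,:] = [+0.0000 +0.1225 -0.4229 +0.0021]
  T[3,:] = [+0.0000 -0.2200 +0.7278 -0.3384]
|λ(T)| sorted: 0.8519, 0.2871, 0.1500, 0.0000.
spectral radius ρ = 0.8519; 0.8519 < 1: convergent.

0.8519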